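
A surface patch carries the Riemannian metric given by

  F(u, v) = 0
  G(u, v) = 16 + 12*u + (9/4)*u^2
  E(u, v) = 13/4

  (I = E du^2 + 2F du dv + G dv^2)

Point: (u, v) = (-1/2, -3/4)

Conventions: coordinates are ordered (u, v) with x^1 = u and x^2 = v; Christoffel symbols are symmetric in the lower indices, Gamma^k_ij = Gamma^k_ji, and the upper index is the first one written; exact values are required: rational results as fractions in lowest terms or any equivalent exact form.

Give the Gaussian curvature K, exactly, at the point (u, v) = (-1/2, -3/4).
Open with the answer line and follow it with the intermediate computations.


Answer: K = 0

E = 13/4, F = 0, G = 169/16, EG - F^2 = 2197/64 at the point
E_u = 0, E_v = 0, F_u = 0, F_v = 0, G_u = 39/4, G_v = 0
E_vv = 0, F_uv = 0, G_uu = 9/2
The intrinsic route: Brioschi's K = (det M1 - det M2)/(EG - F^2)^2.
M1 = [[-E_vv/2 + F_uv - G_uu/2, E_u/2, F_u - E_v/2], [F_v - G_u/2, E, F], [G_v/2, F, G]] = [[-9/4, 0, 0], [-39/8, 13/4, 0], [0, 0, 169/16]]; det M1 = -19773/256
M2 = [[0, E_v/2, G_u/2], [E_v/2, E, F], [G_u/2, F, G]] = [[0, 0, 39/8], [0, 13/4, 0], [39/8, 0, 169/16]]; det M2 = -19773/256
det M1 - det M2 = 0; K = 0 / (2197/64)^2 = 0


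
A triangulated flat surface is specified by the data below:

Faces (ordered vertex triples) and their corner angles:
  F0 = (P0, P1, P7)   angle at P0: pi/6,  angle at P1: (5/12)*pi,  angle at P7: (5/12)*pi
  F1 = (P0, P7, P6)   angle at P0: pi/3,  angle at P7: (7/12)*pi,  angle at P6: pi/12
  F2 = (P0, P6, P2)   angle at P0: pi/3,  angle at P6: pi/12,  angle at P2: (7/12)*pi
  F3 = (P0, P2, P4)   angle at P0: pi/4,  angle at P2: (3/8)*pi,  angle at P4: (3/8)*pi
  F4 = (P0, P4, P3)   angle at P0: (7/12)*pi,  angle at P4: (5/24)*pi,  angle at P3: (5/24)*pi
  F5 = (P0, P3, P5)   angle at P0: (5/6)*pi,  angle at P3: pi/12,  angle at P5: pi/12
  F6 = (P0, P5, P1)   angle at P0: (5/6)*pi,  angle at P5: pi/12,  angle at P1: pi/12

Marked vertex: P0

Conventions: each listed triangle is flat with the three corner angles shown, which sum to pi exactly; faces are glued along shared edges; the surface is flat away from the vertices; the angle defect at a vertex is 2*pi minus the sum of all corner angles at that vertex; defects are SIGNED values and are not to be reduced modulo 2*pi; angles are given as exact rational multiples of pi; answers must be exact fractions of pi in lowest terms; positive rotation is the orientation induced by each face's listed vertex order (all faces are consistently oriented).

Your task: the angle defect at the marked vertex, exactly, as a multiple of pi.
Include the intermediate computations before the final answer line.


Sum of corner angles at P0: (10/3)*pi
defect = 2*pi - (10/3)*pi

Answer: defect(P0) = (-4/3)*pi


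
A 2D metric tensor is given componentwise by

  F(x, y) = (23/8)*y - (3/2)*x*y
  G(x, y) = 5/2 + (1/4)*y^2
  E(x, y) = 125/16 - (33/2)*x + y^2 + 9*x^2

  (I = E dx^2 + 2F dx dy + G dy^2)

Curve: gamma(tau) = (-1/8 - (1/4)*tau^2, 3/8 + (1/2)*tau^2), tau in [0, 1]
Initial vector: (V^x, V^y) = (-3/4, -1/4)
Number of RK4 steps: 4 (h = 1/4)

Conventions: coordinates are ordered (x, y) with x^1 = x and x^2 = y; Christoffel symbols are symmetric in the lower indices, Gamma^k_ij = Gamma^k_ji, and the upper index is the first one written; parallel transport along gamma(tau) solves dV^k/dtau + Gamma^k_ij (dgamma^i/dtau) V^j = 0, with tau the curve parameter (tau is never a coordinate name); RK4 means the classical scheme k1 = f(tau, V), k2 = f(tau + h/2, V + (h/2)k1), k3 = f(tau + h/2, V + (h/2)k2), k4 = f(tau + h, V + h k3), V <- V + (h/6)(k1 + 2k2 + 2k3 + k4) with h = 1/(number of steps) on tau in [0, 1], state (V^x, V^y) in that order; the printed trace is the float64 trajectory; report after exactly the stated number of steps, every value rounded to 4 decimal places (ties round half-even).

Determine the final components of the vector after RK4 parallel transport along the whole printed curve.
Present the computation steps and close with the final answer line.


gamma'(tau) = (-(1/2)*tau, tau); f(tau, V)^k = -Gamma^k_ij(gamma(tau)) gamma'^i(tau) V^j; h = 1/4; intermediate values shown to 6 dp
curve data and Christoffel symbols at the stage parameters:
  tau = 0.000000: gamma = (-0.125000, 0.375000), gamma' = (0.000000, 0.000000); Gamma_xxx = -0.928840, Gamma_xxy = 0.038917, Gamma_xyy = 0.313411, Gamma_yxx = 0.050969, Gamma_yxy = -0.017629, Gamma_yyy = -0.104997
  tau = 0.125000: gamma = (-0.128906, 0.382812), gamma' = (-0.062500, 0.125000); Gamma_xxx = -0.925230, Gamma_xxy = 0.039499, Gamma_xyy = 0.312026, Gamma_yxx = 0.051150, Gamma_yxy = -0.018290, Gamma_yyy = -0.106757
  tau = 0.250000: gamma = (-0.140625, 0.406250), gamma' = (-0.125000, 0.250000); Gamma_xxx = -0.914503, Gamma_xxy = 0.041213, Gamma_xyy = 0.307976, Gamma_yxx = 0.051491, Gamma_yxy = -0.020331, Gamma_yyy = -0.111966
  tau = 0.375000: gamma = (-0.160156, 0.445312), gamma' = (-0.187500, 0.375000); Gamma_xxx = -0.896958, Gamma_xxy = 0.043962, Gamma_xyy = 0.301563, Gamma_yxx = 0.051391, Gamma_yxy = -0.023920, Gamma_yyy = -0.120419
  tau = 0.500000: gamma = (-0.187500, 0.500000), gamma' = (-0.250000, 0.500000); Gamma_xxx = -0.873049, Gamma_xxy = 0.047616, Gamma_xyy = 0.293242, Gamma_yxx = 0.049866, Gamma_yxy = -0.029324, Gamma_yyy = -0.131814
  tau = 0.625000: gamma = (-0.222656, 0.570312), gamma' = (-0.312500, 0.625000); Gamma_xxx = -0.843326, Gamma_xxy = 0.052035, Gamma_xyy = 0.283561, Gamma_yxx = 0.045562, Gamma_yxy = -0.036892, Gamma_yyy = -0.145807
  tau = 0.750000: gamma = (-0.265625, 0.656250), gamma' = (-0.375000, 0.750000); Gamma_xxx = -0.808357, Gamma_xxy = 0.057108, Gamma_xyy = 0.273101, Gamma_yxx = 0.036769, Gamma_yxy = -0.047046, Gamma_yyy = -0.162065
  tau = 0.875000: gamma = (-0.316406, 0.757812), gamma' = (-0.437500, 0.875000); Gamma_xxx = -0.768653, Gamma_xxy = 0.062779, Gamma_xyy = 0.262419, Gamma_yxx = 0.021410, Gamma_yxy = -0.060281, Gamma_yyy = -0.180311
  tau = 1.000000: gamma = (-0.375000, 0.875000), gamma' = (-0.500000, 1.000000); Gamma_xxx = -0.724582, Gamma_xxy = 0.069062, Gamma_xyy = 0.252019, Gamma_yxx = -0.003007, Gamma_yxy = -0.077181, Gamma_yyy = -0.200369
step 0: V^x = -0.7500, V^y = -0.2500
step 1: k1 = (0.000000, 0.000000), k2 = (0.056207, -0.007163), k3 = (0.055799, -0.007135), k4 = (0.109812, -0.014887); V <- V + (h/6)(k1 + 2k2 + 2k3 + k4): V^x = -0.7361, V^y = -0.2518
step 2: k1 = (0.109820, -0.014888), k2 = (0.159991, -0.023758), k3 = (0.158950, -0.023686), k4 = (0.203287, -0.033988); V <- V + (h/6)(k1 + 2k2 + 2k3 + k4): V^x = -0.6965, V^y = -0.2578
step 3: k1 = (0.203324, -0.033995), k2 = (0.240853, -0.045887), k3 = (0.239703, -0.045830), k4 = (0.269606, -0.059215); V <- V + (h/6)(k1 + 2k2 + 2k3 + k4): V^x = -0.6367, V^y = -0.2693
step 4: k1 = (0.269679, -0.059230), k2 = (0.291848, -0.073817), k3 = (0.291132, -0.073884), k4 = (0.305846, -0.089237); V <- V + (h/6)(k1 + 2k2 + 2k3 + k4): V^x = -0.5642, V^y = -0.2878

Answer: V^x = -0.5642, V^y = -0.2878


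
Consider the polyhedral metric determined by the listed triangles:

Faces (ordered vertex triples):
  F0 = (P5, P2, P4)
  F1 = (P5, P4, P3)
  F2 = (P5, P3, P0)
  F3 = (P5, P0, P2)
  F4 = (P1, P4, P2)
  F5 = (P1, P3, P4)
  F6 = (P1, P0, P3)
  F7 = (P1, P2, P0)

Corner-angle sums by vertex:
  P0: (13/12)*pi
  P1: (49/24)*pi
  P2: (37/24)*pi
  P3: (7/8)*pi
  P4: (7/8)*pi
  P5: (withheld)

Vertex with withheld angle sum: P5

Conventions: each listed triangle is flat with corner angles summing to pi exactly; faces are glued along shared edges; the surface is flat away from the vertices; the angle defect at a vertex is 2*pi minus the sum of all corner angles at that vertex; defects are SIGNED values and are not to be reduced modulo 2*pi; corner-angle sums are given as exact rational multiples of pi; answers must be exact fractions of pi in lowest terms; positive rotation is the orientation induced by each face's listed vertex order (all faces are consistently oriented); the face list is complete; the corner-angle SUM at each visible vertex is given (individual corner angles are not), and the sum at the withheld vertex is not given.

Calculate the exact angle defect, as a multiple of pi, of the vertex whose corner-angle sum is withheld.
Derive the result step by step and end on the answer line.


V = 6, E = 12, F = 8; chi = V - E + F = 2
Gauss-Bonnet: total defect = 2*pi*chi = 4*pi; visible defects sum to (43/12)*pi

Answer: defect(P5) = (5/12)*pi


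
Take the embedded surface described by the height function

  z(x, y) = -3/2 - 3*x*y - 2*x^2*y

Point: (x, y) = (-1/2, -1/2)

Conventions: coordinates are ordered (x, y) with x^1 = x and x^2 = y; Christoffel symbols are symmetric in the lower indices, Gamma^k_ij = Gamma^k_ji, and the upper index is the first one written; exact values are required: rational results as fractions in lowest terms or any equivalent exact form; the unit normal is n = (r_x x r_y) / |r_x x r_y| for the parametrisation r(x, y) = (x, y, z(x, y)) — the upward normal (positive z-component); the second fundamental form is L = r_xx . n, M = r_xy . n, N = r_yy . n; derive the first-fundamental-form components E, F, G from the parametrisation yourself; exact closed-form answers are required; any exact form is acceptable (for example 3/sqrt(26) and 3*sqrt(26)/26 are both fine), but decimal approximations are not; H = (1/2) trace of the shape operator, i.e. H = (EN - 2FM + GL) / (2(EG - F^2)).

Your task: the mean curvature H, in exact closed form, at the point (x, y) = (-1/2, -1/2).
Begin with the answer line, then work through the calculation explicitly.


Answer: H = 20/27

z_x = 1/2, z_y = 1, z_xx = 2, z_xy = -1, z_yy = 0
E = 5/4, F = 1/2, G = 2; answer radicand W^2 = 9/4
unnormalised second-form numerators: l = 2, m = -1, n = 0; L = l/sqrt(9/4), and similarly M = m/sqrt(W^2), N = n/sqrt(W^2)
H = (E*n - 2*F*m + G*l) / (2*(EG - F^2)*sqrt(W^2)); E*n - 2*F*m + G*l = 5, EG - F^2 = 9/4, so H = (10/9)/sqrt(9/4)


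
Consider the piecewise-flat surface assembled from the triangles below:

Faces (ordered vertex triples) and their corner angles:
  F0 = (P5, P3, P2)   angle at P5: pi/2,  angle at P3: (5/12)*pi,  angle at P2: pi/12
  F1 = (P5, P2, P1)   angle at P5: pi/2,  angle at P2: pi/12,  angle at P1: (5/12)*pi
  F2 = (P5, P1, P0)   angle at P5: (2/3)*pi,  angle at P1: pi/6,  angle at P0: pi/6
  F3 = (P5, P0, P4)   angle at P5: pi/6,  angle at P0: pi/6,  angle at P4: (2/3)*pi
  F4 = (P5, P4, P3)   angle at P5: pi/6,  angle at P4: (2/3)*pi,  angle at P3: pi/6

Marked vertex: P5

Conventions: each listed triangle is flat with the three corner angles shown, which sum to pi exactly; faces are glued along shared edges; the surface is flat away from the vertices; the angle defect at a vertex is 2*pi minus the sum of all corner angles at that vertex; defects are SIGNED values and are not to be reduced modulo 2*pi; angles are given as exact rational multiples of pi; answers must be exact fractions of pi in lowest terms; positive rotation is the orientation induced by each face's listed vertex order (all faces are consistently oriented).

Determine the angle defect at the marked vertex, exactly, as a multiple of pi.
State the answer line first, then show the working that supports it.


Answer: defect(P5) = 0

Sum of corner angles at P5: 2*pi
defect = 2*pi - 2*pi


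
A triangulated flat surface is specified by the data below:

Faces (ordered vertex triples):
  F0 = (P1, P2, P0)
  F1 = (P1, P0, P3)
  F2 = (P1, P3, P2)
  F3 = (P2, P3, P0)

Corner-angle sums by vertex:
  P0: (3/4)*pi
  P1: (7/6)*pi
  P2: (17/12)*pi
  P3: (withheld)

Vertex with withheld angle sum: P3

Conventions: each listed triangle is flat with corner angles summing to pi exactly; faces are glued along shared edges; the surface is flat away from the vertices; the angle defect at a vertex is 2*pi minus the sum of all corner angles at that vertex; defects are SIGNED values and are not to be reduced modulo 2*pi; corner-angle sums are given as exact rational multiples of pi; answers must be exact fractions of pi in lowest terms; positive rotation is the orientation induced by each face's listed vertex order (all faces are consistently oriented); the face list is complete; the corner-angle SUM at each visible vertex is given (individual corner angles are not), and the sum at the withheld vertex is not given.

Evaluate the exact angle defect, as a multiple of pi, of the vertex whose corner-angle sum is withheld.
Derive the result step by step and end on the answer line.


V = 4, E = 6, F = 4; chi = V - E + F = 2
Gauss-Bonnet: total defect = 2*pi*chi = 4*pi; visible defects sum to (8/3)*pi

Answer: defect(P3) = (4/3)*pi


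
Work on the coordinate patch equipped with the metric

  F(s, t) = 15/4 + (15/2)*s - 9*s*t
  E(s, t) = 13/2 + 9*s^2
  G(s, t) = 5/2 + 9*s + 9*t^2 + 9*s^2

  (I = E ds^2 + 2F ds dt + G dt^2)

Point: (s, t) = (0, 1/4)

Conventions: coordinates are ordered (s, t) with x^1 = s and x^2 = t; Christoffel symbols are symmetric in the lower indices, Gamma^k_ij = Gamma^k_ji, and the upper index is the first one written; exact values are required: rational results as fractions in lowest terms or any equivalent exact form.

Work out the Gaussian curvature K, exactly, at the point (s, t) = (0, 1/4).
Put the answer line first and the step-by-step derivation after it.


Answer: K = -142272/34969

E = 13/2, F = 15/4, G = 49/16, EG - F^2 = 187/32 at the point
E_s = 0, E_t = 0, F_s = 21/4, F_t = 0, G_s = 9, G_t = 9/2
E_tt = 0, F_st = -9, G_ss = 18
Using the Brioschi determinant formula for K from the metric derivatives:
M1 = [[-E_tt/2 + F_st - G_ss/2, E_s/2, F_s - E_t/2], [F_t - G_s/2, E, F], [G_t/2, F, G]] = [[-18, 0, 21/4], [-9/2, 13/2, 15/4], [9/4, 15/4, 49/16]]; det M1 = -4329/16
M2 = [[0, E_t/2, G_s/2], [E_t/2, E, F], [G_s/2, F, G]] = [[0, 0, 9/2], [0, 13/2, 15/4], [9/2, 15/4, 49/16]]; det M2 = -1053/8
det M1 - det M2 = -2223/16; K = -2223/16 / (187/32)^2 = -142272/34969


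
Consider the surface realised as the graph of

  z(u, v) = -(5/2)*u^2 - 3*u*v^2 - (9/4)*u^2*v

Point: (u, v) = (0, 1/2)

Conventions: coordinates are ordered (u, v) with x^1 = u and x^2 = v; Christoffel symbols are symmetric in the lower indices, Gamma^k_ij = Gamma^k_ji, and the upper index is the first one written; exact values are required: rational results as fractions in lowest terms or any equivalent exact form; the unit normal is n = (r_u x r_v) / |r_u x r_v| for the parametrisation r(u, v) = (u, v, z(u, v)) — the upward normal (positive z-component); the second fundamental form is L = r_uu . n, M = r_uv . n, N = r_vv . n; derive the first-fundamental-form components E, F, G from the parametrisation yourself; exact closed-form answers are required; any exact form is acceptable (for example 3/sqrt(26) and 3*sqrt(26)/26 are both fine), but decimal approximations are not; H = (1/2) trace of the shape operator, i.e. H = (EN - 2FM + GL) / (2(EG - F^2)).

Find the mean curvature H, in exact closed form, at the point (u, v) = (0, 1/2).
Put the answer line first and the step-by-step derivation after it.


Answer: H = -232/125

z_u = -3/4, z_v = 0, z_uu = -29/4, z_uv = -3, z_vv = 0
E = 25/16, F = 0, G = 1; answer radicand W^2 = 25/16
unnormalised second-form numerators: l = -29/4, m = -3, n = 0; L = l/sqrt(25/16), and similarly M = m/sqrt(W^2), N = n/sqrt(W^2)
H = (E*n - 2*F*m + G*l) / (2*(EG - F^2)*sqrt(W^2)); E*n - 2*F*m + G*l = -29/4, EG - F^2 = 25/16, so H = (-58/25)/sqrt(25/16)


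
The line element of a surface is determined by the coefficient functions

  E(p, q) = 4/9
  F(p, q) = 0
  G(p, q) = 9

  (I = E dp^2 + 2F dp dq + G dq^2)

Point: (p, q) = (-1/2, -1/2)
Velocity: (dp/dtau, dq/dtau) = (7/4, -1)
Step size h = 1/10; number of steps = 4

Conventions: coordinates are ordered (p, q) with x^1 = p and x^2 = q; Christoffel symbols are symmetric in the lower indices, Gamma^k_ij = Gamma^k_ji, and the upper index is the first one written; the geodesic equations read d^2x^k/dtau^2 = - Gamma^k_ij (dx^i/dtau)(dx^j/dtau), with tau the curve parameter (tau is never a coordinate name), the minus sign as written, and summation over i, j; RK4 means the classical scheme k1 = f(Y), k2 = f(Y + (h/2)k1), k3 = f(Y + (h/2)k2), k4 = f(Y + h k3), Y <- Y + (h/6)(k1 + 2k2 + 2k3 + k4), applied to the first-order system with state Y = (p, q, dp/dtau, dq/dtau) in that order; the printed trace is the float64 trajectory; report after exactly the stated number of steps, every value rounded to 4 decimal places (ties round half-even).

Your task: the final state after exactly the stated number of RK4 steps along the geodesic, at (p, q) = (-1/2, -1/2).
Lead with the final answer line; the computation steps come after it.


Answer: p = 0.2000, q = -0.9000, dp/dtau = 1.7500, dq/dtau = -1.0000

f(Y) = (dp/dtau, dq/dtau, -Gamma^p_ij Y'^i Y'^j, -Gamma^q_ij Y'^i Y'^j) with the Gammas evaluated at the stage position; h = 0.100000; intermediate values shown to 6 dp
step 0: p = -0.5000, q = -0.5000, dp/dtau = 1.7500, dq/dtau = -1.0000
step 1:
  k1: at (p, q) = (-0.500000, -0.500000), (dp/dtau, dq/dtau) = (1.750000, -1.000000); Gamma_ppp = 0.000000, Gamma_ppq = 0.000000, Gamma_pqq = 0.000000, Gamma_qpp = 0.000000, Gamma_qpq = 0.000000, Gamma_qqq = 0.000000; k1 = (1.750000, -1.000000, 0.000000, 0.000000)
  k2: at (p, q) = (-0.412500, -0.550000), (dp/dtau, dq/dtau) = (1.750000, -1.000000); Gamma_ppp = 0.000000, Gamma_ppq = 0.000000, Gamma_pqq = 0.000000, Gamma_qpp = 0.000000, Gamma_qpq = 0.000000, Gamma_qqq = 0.000000; k2 = (1.750000, -1.000000, 0.000000, 0.000000)
  k3: at (p, q) = (-0.412500, -0.550000), (dp/dtau, dq/dtau) = (1.750000, -1.000000); Gamma_ppp = 0.000000, Gamma_ppq = 0.000000, Gamma_pqq = 0.000000, Gamma_qpp = 0.000000, Gamma_qpq = 0.000000, Gamma_qqq = 0.000000; k3 = (1.750000, -1.000000, 0.000000, 0.000000)
  k4: at (p, q) = (-0.325000, -0.600000), (dp/dtau, dq/dtau) = (1.750000, -1.000000); Gamma_ppp = 0.000000, Gamma_ppq = 0.000000, Gamma_pqq = 0.000000, Gamma_qpp = 0.000000, Gamma_qpq = 0.000000, Gamma_qqq = 0.000000; k4 = (1.750000, -1.000000, 0.000000, 0.000000)
  Y <- Y + (h/6)(k1 + 2k2 + 2k3 + k4): p = -0.3250, q = -0.6000, dp/dtau = 1.7500, dq/dtau = -1.0000
step 2:
  k1: at (p, q) = (-0.325000, -0.600000), (dp/dtau, dq/dtau) = (1.750000, -1.000000); Gamma_ppp = 0.000000, Gamma_ppq = 0.000000, Gamma_pqq = 0.000000, Gamma_qpp = 0.000000, Gamma_qpq = 0.000000, Gamma_qqq = 0.000000; k1 = (1.750000, -1.000000, 0.000000, 0.000000)
  k2: at (p, q) = (-0.237500, -0.650000), (dp/dtau, dq/dtau) = (1.750000, -1.000000); Gamma_ppp = 0.000000, Gamma_ppq = 0.000000, Gamma_pqq = 0.000000, Gamma_qpp = 0.000000, Gamma_qpq = 0.000000, Gamma_qqq = 0.000000; k2 = (1.750000, -1.000000, 0.000000, 0.000000)
  k3: at (p, q) = (-0.237500, -0.650000), (dp/dtau, dq/dtau) = (1.750000, -1.000000); Gamma_ppp = 0.000000, Gamma_ppq = 0.000000, Gamma_pqq = 0.000000, Gamma_qpp = 0.000000, Gamma_qpq = 0.000000, Gamma_qqq = 0.000000; k3 = (1.750000, -1.000000, 0.000000, 0.000000)
  k4: at (p, q) = (-0.150000, -0.700000), (dp/dtau, dq/dtau) = (1.750000, -1.000000); Gamma_ppp = 0.000000, Gamma_ppq = 0.000000, Gamma_pqq = 0.000000, Gamma_qpp = 0.000000, Gamma_qpq = 0.000000, Gamma_qqq = 0.000000; k4 = (1.750000, -1.000000, 0.000000, 0.000000)
  Y <- Y + (h/6)(k1 + 2k2 + 2k3 + k4): p = -0.1500, q = -0.7000, dp/dtau = 1.7500, dq/dtau = -1.0000
step 3:
  k1: at (p, q) = (-0.150000, -0.700000), (dp/dtau, dq/dtau) = (1.750000, -1.000000); Gamma_ppp = 0.000000, Gamma_ppq = 0.000000, Gamma_pqq = 0.000000, Gamma_qpp = 0.000000, Gamma_qpq = 0.000000, Gamma_qqq = 0.000000; k1 = (1.750000, -1.000000, 0.000000, 0.000000)
  k2: at (p, q) = (-0.062500, -0.750000), (dp/dtau, dq/dtau) = (1.750000, -1.000000); Gamma_ppp = 0.000000, Gamma_ppq = 0.000000, Gamma_pqq = 0.000000, Gamma_qpp = 0.000000, Gamma_qpq = 0.000000, Gamma_qqq = 0.000000; k2 = (1.750000, -1.000000, 0.000000, 0.000000)
  k3: at (p, q) = (-0.062500, -0.750000), (dp/dtau, dq/dtau) = (1.750000, -1.000000); Gamma_ppp = 0.000000, Gamma_ppq = 0.000000, Gamma_pqq = 0.000000, Gamma_qpp = 0.000000, Gamma_qpq = 0.000000, Gamma_qqq = 0.000000; k3 = (1.750000, -1.000000, 0.000000, 0.000000)
  k4: at (p, q) = (0.025000, -0.800000), (dp/dtau, dq/dtau) = (1.750000, -1.000000); Gamma_ppp = 0.000000, Gamma_ppq = 0.000000, Gamma_pqq = 0.000000, Gamma_qpp = 0.000000, Gamma_qpq = 0.000000, Gamma_qqq = 0.000000; k4 = (1.750000, -1.000000, 0.000000, 0.000000)
  Y <- Y + (h/6)(k1 + 2k2 + 2k3 + k4): p = 0.0250, q = -0.8000, dp/dtau = 1.7500, dq/dtau = -1.0000
step 4:
  k1: at (p, q) = (0.025000, -0.800000), (dp/dtau, dq/dtau) = (1.750000, -1.000000); Gamma_ppp = 0.000000, Gamma_ppq = 0.000000, Gamma_pqq = 0.000000, Gamma_qpp = 0.000000, Gamma_qpq = 0.000000, Gamma_qqq = 0.000000; k1 = (1.750000, -1.000000, 0.000000, 0.000000)
  k2: at (p, q) = (0.112500, -0.850000), (dp/dtau, dq/dtau) = (1.750000, -1.000000); Gamma_ppp = 0.000000, Gamma_ppq = 0.000000, Gamma_pqq = 0.000000, Gamma_qpp = 0.000000, Gamma_qpq = 0.000000, Gamma_qqq = 0.000000; k2 = (1.750000, -1.000000, 0.000000, 0.000000)
  k3: at (p, q) = (0.112500, -0.850000), (dp/dtau, dq/dtau) = (1.750000, -1.000000); Gamma_ppp = 0.000000, Gamma_ppq = 0.000000, Gamma_pqq = 0.000000, Gamma_qpp = 0.000000, Gamma_qpq = 0.000000, Gamma_qqq = 0.000000; k3 = (1.750000, -1.000000, 0.000000, 0.000000)
  k4: at (p, q) = (0.200000, -0.900000), (dp/dtau, dq/dtau) = (1.750000, -1.000000); Gamma_ppp = 0.000000, Gamma_ppq = 0.000000, Gamma_pqq = 0.000000, Gamma_qpp = 0.000000, Gamma_qpq = 0.000000, Gamma_qqq = 0.000000; k4 = (1.750000, -1.000000, 0.000000, 0.000000)
  Y <- Y + (h/6)(k1 + 2k2 + 2k3 + k4): p = 0.2000, q = -0.9000, dp/dtau = 1.7500, dq/dtau = -1.0000


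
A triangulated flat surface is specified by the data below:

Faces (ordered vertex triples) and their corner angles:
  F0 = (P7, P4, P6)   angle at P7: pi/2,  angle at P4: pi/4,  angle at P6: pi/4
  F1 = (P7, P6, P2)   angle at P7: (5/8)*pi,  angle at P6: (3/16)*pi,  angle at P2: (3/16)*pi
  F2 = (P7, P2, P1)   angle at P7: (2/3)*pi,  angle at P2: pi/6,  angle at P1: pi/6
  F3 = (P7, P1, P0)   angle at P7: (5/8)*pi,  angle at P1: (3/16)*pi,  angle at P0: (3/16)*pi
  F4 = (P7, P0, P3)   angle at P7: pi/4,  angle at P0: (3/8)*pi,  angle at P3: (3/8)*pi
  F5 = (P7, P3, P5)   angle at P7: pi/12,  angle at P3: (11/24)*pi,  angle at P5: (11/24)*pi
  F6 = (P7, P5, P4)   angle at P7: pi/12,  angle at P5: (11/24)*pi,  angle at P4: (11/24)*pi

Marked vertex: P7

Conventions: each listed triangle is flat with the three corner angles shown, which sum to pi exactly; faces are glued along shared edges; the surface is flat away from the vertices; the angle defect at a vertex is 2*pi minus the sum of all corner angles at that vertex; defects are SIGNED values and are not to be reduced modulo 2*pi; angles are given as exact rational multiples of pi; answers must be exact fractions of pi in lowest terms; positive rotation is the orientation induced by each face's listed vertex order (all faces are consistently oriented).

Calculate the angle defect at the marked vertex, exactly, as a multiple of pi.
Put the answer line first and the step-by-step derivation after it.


Answer: defect(P7) = (-5/6)*pi

Sum of corner angles at P7: (17/6)*pi
defect = 2*pi - (17/6)*pi


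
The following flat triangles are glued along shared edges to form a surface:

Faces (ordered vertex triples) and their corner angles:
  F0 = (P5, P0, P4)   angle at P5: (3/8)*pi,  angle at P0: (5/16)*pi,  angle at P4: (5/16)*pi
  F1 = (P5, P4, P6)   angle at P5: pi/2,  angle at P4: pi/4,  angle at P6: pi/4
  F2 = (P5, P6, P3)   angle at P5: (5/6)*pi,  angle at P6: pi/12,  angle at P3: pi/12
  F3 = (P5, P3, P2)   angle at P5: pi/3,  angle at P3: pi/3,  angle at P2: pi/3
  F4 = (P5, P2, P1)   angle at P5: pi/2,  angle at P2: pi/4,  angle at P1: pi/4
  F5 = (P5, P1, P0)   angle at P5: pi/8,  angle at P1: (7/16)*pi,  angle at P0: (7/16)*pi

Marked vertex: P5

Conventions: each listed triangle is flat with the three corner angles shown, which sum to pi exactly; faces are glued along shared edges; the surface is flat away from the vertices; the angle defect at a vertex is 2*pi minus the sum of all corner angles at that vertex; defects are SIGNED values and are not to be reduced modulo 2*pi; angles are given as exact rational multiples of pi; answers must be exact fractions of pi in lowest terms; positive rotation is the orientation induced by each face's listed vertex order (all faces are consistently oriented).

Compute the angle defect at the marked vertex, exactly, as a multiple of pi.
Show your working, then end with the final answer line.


Sum of corner angles at P5: (8/3)*pi
defect = 2*pi - (8/3)*pi

Answer: defect(P5) = (-2/3)*pi


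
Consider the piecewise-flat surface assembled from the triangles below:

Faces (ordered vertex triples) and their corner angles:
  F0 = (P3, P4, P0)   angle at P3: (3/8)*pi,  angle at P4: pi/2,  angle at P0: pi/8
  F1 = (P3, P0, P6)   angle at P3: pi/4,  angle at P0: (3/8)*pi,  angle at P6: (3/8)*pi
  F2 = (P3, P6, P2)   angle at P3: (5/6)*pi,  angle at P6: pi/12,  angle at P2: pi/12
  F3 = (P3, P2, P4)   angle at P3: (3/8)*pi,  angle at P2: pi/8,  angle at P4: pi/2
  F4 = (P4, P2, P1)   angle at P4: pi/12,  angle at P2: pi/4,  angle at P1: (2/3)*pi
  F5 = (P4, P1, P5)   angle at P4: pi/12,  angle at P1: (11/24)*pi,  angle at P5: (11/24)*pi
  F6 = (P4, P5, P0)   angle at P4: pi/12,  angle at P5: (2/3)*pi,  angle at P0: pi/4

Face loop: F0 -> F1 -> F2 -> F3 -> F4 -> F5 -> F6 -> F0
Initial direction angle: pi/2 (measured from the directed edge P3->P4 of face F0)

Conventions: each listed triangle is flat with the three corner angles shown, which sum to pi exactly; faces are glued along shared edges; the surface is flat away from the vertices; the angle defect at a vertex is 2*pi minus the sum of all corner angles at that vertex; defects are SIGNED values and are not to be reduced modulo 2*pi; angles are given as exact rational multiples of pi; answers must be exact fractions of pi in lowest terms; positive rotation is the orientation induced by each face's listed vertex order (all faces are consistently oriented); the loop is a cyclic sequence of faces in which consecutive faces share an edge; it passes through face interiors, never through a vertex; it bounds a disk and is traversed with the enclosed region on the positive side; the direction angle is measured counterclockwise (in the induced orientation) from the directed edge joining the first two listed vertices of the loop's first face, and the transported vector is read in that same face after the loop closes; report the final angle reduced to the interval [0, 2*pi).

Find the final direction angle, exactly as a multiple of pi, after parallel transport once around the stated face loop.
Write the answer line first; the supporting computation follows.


Answer: final direction angle = (17/12)*pi

enclosed vertex P3: corner angles sum to (11/6)*pi, defect = 2*pi - (11/6)*pi = pi/6
enclosed vertex P4: corner angles sum to (5/4)*pi, defect = 2*pi - (5/4)*pi = (3/4)*pi
by Gauss-Bonnet the loop rotates the vector by the enclosed defect sum (positive orientation, mod 2*pi)
final angle = pi/2 + (11/12)*pi = (17/12)*pi (mod 2*pi)


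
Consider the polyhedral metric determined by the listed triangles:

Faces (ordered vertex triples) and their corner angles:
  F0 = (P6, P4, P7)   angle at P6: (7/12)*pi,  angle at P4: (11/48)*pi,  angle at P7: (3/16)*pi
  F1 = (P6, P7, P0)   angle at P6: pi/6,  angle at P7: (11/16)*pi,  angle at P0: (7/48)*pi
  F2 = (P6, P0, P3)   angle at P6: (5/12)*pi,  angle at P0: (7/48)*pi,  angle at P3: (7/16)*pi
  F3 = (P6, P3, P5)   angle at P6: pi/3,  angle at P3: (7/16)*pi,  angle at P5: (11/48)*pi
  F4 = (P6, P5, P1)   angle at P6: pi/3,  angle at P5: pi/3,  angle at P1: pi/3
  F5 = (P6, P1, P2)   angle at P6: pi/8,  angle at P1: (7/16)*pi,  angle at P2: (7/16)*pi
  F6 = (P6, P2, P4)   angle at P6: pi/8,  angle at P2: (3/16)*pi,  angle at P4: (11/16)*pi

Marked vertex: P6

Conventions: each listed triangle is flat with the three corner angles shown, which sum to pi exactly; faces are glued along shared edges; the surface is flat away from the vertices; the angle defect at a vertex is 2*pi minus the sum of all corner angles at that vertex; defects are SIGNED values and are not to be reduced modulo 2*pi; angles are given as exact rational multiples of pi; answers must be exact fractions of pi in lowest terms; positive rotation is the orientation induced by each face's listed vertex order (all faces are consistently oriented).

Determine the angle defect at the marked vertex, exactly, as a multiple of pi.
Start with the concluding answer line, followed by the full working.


Answer: defect(P6) = -pi/12

Sum of corner angles at P6: (25/12)*pi
defect = 2*pi - (25/12)*pi


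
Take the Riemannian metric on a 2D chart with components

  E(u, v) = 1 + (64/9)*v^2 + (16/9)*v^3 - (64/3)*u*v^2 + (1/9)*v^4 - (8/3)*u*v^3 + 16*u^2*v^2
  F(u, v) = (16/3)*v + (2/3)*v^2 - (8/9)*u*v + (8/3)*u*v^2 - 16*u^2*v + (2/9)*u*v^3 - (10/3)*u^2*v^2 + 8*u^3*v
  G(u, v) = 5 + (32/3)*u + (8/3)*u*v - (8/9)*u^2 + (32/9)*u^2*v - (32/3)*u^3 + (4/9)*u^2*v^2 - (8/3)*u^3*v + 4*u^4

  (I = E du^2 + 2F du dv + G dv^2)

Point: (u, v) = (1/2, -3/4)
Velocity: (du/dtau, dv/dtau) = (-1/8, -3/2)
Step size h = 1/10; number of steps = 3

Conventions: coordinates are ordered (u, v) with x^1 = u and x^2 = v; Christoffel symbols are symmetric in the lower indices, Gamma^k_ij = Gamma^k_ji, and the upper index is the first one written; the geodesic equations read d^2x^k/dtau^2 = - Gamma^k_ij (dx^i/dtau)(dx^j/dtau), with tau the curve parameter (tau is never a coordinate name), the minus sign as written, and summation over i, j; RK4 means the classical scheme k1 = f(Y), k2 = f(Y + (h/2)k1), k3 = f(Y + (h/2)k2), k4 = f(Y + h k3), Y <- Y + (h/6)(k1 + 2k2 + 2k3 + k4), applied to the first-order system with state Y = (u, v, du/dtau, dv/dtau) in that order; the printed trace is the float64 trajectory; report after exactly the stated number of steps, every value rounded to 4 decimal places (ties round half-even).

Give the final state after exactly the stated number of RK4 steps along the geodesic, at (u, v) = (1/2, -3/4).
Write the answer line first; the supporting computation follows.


Answer: u = 0.4644, v = -1.2129, du/dtau = -0.1111, dv/dtau = -1.5859

f(Y) = (du/dtau, dv/dtau, -Gamma^u_ij Y'^i Y'^j, -Gamma^v_ij Y'^i Y'^j) with the Gammas evaluated at the stage position; h = 0.100000; intermediate values shown to 6 dp
step 0: u = 0.5000, v = -0.7500, du/dtau = -0.1250, dv/dtau = -1.5000
step 1:
  k1: at (u, v) = (0.500000, -0.750000), (du/dtau, dv/dtau) = (-0.125000, -1.500000); Gamma_uuu = -0.120637, Gamma_uuv = -0.006702, Gamma_uvv = -0.013404, Gamma_vuu = 0.997263, Gamma_vuv = 0.055404, Gamma_vvv = 0.110807; k1 = (-0.125000, -1.500000, 0.034557, -0.285674)
  k2: at (u, v) = (0.493750, -0.825000), (du/dtau, dv/dtau) = (-0.123272, -1.514284); Gamma_uuu = -0.148108, Gamma_uuv = -0.006358, Gamma_uvv = -0.014773, Gamma_vuu = 1.101935, Gamma_vuv = 0.047305, Gamma_vvv = 0.109915; k2 = (-0.123272, -1.514284, 0.038501, -0.286448)
  k3: at (u, v) = (0.493836, -0.825714), (du/dtau, dv/dtau) = (-0.123075, -1.514322); Gamma_uuu = -0.148181, Gamma_uuv = -0.006319, Gamma_uvv = -0.014771, Gamma_vuu = 1.102975, Gamma_vuv = 0.047035, Gamma_vvv = 0.109943; k3 = (-0.123075, -1.514322, 0.038471, -0.286358)
  k4: at (u, v) = (0.487693, -0.901432), (du/dtau, dv/dtau) = (-0.121153, -1.528636); Gamma_uuu = -0.178841, Gamma_uuv = -0.005701, Gamma_uvv = -0.016126, Gamma_vuu = 1.209117, Gamma_vuv = 0.038544, Gamma_vvv = 0.109026; k4 = (-0.121153, -1.528636, 0.042419, -0.286788)
  Y <- Y + (h/6)(k1 + 2k2 + 2k3 + k4): u = 0.4877, v = -0.9014, du/dtau = -0.1212, dv/dtau = -1.5286
step 2:
  k1: at (u, v) = (0.487686, -0.901431), (du/dtau, dv/dtau) = (-0.121151, -1.528635); Gamma_uuu = -0.178852, Gamma_uuv = -0.005703, Gamma_uvv = -0.016127, Gamma_vuu = 1.209112, Gamma_vuv = 0.038553, Gamma_vvv = 0.109024; k1 = (-0.121151, -1.528635, 0.042421, -0.286786)
  k2: at (u, v) = (0.481628, -0.977863), (du/dtau, dv/dtau) = (-0.119030, -1.542974); Gamma_uuu = -0.212759, Gamma_uuv = -0.004800, Gamma_uvv = -0.017465, Gamma_vuu = 1.316606, Gamma_vuv = 0.029704, Gamma_vvv = 0.108078; k2 = (-0.119030, -1.542974, 0.046358, -0.286874)
  k3: at (u, v) = (0.481734, -0.978579), (du/dtau, dv/dtau) = (-0.118833, -1.542978); Gamma_uuu = -0.212769, Gamma_uuv = -0.004748, Gamma_uvv = -0.017457, Gamma_vuu = 1.317702, Gamma_vuv = 0.029403, Gamma_vvv = 0.108113; k3 = (-0.118833, -1.542978, 0.046307, -0.286783)
  k4: at (u, v) = (0.475803, -1.055729), (du/dtau, dv/dtau) = (-0.116521, -1.557313); Gamma_uuu = -0.249804, Gamma_uuv = -0.003528, Gamma_uvv = -0.018764, Gamma_vuu = 1.426528, Gamma_vuv = 0.020146, Gamma_vvv = 0.107153; k4 = (-0.116521, -1.557313, 0.050178, -0.286549)
  Y <- Y + (h/6)(k1 + 2k2 + 2k3 + k4): u = 0.4758, v = -1.0557, du/dtau = -0.1165, dv/dtau = -1.5573
step 3:
  k1: at (u, v) = (0.475796, -1.055728), (du/dtau, dv/dtau) = (-0.116519, -1.557312); Gamma_uuu = -0.249819, Gamma_uuv = -0.003530, Gamma_uvv = -0.018765, Gamma_vuu = 1.426523, Gamma_vuv = 0.020155, Gamma_vvv = 0.107151; k1 = (-0.116519, -1.557312, 0.050181, -0.286547)
  k2: at (u, v) = (0.469970, -1.133594), (du/dtau, dv/dtau) = (-0.114010, -1.571639); Gamma_uuu = -0.289980, Gamma_uuv = -0.001986, Gamma_uvv = -0.020037, Gamma_vuu = 1.536592, Gamma_vuv = 0.010525, Gamma_vvv = 0.106174; k2 = (-0.114010, -1.571639, 0.053973, -0.286001)
  k3: at (u, v) = (0.470095, -1.134310), (du/dtau, dv/dtau) = (-0.113821, -1.571612); Gamma_uuu = -0.289885, Gamma_uuv = -0.001922, Gamma_uvv = -0.020023, Gamma_vuu = 1.537763, Gamma_vuv = 0.010194, Gamma_vvv = 0.106217; k3 = (-0.113821, -1.571612, 0.053899, -0.285920)
  k4: at (u, v) = (0.464414, -1.212890), (du/dtau, dv/dtau) = (-0.111129, -1.585904); Gamma_uuu = -0.332919, Gamma_uuv = -0.000029, Gamma_uvv = -0.021246, Gamma_vuu = 1.649118, Gamma_vuv = 0.000142, Gamma_vvv = 0.105241; k4 = (-0.111129, -1.585904, 0.057556, -0.285107)
  Y <- Y + (h/6)(k1 + 2k2 + 2k3 + k4): u = 0.4644, v = -1.2129, du/dtau = -0.1111, dv/dtau = -1.5859


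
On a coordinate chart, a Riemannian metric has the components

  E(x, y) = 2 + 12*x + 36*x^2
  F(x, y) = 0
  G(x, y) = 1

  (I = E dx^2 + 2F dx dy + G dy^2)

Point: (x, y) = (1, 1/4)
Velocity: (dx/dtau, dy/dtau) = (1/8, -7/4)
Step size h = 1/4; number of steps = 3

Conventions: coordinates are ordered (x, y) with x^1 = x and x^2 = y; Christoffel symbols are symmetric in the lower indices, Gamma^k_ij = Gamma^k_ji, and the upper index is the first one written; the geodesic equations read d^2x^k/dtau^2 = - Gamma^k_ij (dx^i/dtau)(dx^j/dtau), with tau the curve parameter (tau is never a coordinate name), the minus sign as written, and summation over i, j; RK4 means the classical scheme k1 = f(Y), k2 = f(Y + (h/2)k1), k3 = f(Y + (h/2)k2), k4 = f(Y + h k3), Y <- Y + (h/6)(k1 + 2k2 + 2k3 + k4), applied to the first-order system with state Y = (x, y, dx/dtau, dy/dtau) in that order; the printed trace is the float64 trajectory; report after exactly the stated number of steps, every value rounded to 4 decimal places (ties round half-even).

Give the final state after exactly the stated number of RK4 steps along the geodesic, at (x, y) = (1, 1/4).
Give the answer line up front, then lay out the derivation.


Answer: x = 1.0903, y = -1.0625, dx/dtau = 0.1162, dy/dtau = -1.7500

f(Y) = (dx/dtau, dy/dtau, -Gamma^x_ij Y'^i Y'^j, -Gamma^y_ij Y'^i Y'^j) with the Gammas evaluated at the stage position; h = 0.250000; intermediate values shown to 6 dp
step 0: x = 1.0000, y = 0.2500, dx/dtau = 0.1250, dy/dtau = -1.7500
step 1:
  k1: at (x, y) = (1.000000, 0.250000), (dx/dtau, dy/dtau) = (0.125000, -1.750000); Gamma_xxx = 0.840000, Gamma_xxy = 0.000000, Gamma_xyy = 0.000000, Gamma_yxx = 0.000000, Gamma_yxy = 0.000000, Gamma_yyy = 0.000000; k1 = (0.125000, -1.750000, -0.013125, 0.000000)
  k2: at (x, y) = (1.015625, 0.031250), (dx/dtau, dy/dtau) = (0.123359, -1.750000); Gamma_xxx = 0.829334, Gamma_xxy = 0.000000, Gamma_xyy = 0.000000, Gamma_yxx = 0.000000, Gamma_yxy = 0.000000, Gamma_yyy = 0.000000; k2 = (0.123359, -1.750000, -0.012620, 0.000000)
  k3: at (x, y) = (1.015420, 0.031250), (dx/dtau, dy/dtau) = (0.123422, -1.750000); Gamma_xxx = 0.829472, Gamma_xxy = 0.000000, Gamma_xyy = 0.000000, Gamma_yxx = 0.000000, Gamma_yxy = 0.000000, Gamma_yyy = 0.000000; k3 = (0.123422, -1.750000, -0.012635, 0.000000)
  k4: at (x, y) = (1.030856, -0.187500), (dx/dtau, dy/dtau) = (0.121841, -1.750000); Gamma_xxx = 0.819190, Gamma_xxy = 0.000000, Gamma_xyy = 0.000000, Gamma_yxx = 0.000000, Gamma_yxy = 0.000000, Gamma_yyy = 0.000000; k4 = (0.121841, -1.750000, -0.012161, 0.000000)
  Y <- Y + (h/6)(k1 + 2k2 + 2k3 + k4): x = 1.0309, y = -0.1875, dx/dtau = 0.1218, dy/dtau = -1.7500
step 2:
  k1: at (x, y) = (1.030850, -0.187500), (dx/dtau, dy/dtau) = (0.121842, -1.750000); Gamma_xxx = 0.819193, Gamma_xxy = 0.000000, Gamma_xyy = 0.000000, Gamma_yxx = 0.000000, Gamma_yxy = 0.000000, Gamma_yyy = 0.000000; k1 = (0.121842, -1.750000, -0.012161, 0.000000)
  k2: at (x, y) = (1.046080, -0.406250), (dx/dtau, dy/dtau) = (0.120322, -1.750000); Gamma_xxx = 0.809289, Gamma_xxy = 0.000000, Gamma_xyy = 0.000000, Gamma_yxx = 0.000000, Gamma_yxy = 0.000000, Gamma_yyy = 0.000000; k2 = (0.120322, -1.750000, -0.011716, 0.000000)
  k3: at (x, y) = (1.045890, -0.406250), (dx/dtau, dy/dtau) = (0.120377, -1.750000); Gamma_xxx = 0.809412, Gamma_xxy = 0.000000, Gamma_xyy = 0.000000, Gamma_yxx = 0.000000, Gamma_yxy = 0.000000, Gamma_yyy = 0.000000; k3 = (0.120377, -1.750000, -0.011729, 0.000000)
  k4: at (x, y) = (1.060945, -0.625000), (dx/dtau, dy/dtau) = (0.118910, -1.750000); Gamma_xxx = 0.799847, Gamma_xxy = 0.000000, Gamma_xyy = 0.000000, Gamma_yxx = 0.000000, Gamma_yxy = 0.000000, Gamma_yyy = 0.000000; k4 = (0.118910, -1.750000, -0.011309, 0.000000)
  Y <- Y + (h/6)(k1 + 2k2 + 2k3 + k4): x = 1.0609, y = -0.6250, dx/dtau = 0.1189, dy/dtau = -1.7500
step 3:
  k1: at (x, y) = (1.060940, -0.625000), (dx/dtau, dy/dtau) = (0.118910, -1.750000); Gamma_xxx = 0.799850, Gamma_xxy = 0.000000, Gamma_xyy = 0.000000, Gamma_yxx = 0.000000, Gamma_yxy = 0.000000, Gamma_yyy = 0.000000; k1 = (0.118910, -1.750000, -0.011310, 0.000000)
  k2: at (x, y) = (1.075803, -0.843750), (dx/dtau, dy/dtau) = (0.117496, -1.750000); Gamma_xxx = 0.790622, Gamma_xxy = 0.000000, Gamma_xyy = 0.000000, Gamma_yxx = 0.000000, Gamma_yxy = 0.000000, Gamma_yyy = 0.000000; k2 = (0.117496, -1.750000, -0.010915, 0.000000)
  k3: at (x, y) = (1.075627, -0.843750), (dx/dtau, dy/dtau) = (0.117546, -1.750000); Gamma_xxx = 0.790730, Gamma_xxy = 0.000000, Gamma_xyy = 0.000000, Gamma_yxx = 0.000000, Gamma_yxy = 0.000000, Gamma_yyy = 0.000000; k3 = (0.117546, -1.750000, -0.010926, 0.000000)
  k4: at (x, y) = (1.090326, -1.062500), (dx/dtau, dy/dtau) = (0.116179, -1.750000); Gamma_xxx = 0.781805, Gamma_xxy = 0.000000, Gamma_xyy = 0.000000, Gamma_yxx = 0.000000, Gamma_yxy = 0.000000, Gamma_yyy = 0.000000; k4 = (0.116179, -1.750000, -0.010552, 0.000000)
  Y <- Y + (h/6)(k1 + 2k2 + 2k3 + k4): x = 1.0903, y = -1.0625, dx/dtau = 0.1162, dy/dtau = -1.7500


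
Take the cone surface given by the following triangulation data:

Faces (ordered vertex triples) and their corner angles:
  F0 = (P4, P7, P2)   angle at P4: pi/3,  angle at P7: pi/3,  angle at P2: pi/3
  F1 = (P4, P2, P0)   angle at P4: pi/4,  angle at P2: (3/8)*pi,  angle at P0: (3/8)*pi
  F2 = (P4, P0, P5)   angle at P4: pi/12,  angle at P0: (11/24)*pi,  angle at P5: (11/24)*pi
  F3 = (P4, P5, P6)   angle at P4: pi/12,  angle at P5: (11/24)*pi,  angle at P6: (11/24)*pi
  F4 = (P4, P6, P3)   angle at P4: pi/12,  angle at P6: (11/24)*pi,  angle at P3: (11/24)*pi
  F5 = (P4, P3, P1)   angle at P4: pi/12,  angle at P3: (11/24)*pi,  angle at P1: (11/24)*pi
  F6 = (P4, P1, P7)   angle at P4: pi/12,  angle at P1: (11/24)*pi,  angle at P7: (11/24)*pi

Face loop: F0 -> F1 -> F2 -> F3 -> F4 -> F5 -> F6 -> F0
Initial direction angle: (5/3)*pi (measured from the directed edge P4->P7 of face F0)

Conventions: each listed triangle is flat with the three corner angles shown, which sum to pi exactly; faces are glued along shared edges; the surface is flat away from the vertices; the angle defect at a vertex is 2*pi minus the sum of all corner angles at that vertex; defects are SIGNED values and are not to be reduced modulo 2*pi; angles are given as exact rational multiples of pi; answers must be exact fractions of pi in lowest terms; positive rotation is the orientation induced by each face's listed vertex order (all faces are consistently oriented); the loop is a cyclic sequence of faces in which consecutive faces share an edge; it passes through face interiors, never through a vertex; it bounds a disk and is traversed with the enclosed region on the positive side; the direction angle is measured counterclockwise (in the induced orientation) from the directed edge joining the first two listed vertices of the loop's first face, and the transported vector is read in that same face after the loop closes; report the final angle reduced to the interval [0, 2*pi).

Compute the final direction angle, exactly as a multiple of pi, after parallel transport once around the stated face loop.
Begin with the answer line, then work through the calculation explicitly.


Answer: final direction angle = (2/3)*pi

enclosed vertex P4: corner angles sum to pi, defect = 2*pi - pi = pi
transport around the loop rotates by the sum of enclosed defects; add to the initial angle mod 2*pi
final angle = (5/3)*pi + pi = (2/3)*pi (mod 2*pi)
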